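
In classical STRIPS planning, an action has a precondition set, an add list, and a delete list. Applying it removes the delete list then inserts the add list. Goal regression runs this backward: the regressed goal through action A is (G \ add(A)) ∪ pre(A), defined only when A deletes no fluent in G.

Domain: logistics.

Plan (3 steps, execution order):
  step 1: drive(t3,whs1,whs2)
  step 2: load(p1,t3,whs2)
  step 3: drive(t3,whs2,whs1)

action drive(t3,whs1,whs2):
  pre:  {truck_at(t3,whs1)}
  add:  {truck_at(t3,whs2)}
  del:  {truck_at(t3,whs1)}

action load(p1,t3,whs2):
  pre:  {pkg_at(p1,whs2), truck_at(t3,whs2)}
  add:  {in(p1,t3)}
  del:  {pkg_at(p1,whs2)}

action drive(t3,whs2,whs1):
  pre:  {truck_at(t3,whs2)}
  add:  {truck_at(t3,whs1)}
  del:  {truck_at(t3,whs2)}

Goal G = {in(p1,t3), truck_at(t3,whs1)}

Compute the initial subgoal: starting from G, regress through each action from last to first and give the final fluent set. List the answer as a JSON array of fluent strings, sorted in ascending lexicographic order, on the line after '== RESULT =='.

Regress step by step:
  through step 3 (drive(t3,whs2,whs1)): drop {truck_at(t3,whs1)}, keep {in(p1,t3)}, require {truck_at(t3,whs2)}
    → {in(p1,t3), truck_at(t3,whs2)}
  through step 2 (load(p1,t3,whs2)): drop {in(p1,t3)}, keep {truck_at(t3,whs2)}, require {pkg_at(p1,whs2), truck_at(t3,whs2)}
    → {pkg_at(p1,whs2), truck_at(t3,whs2)}
  through step 1 (drive(t3,whs1,whs2)): drop {truck_at(t3,whs2)}, keep {pkg_at(p1,whs2)}, require {truck_at(t3,whs1)}
    → {pkg_at(p1,whs2), truck_at(t3,whs1)}

== RESULT ==
["pkg_at(p1,whs2)", "truck_at(t3,whs1)"]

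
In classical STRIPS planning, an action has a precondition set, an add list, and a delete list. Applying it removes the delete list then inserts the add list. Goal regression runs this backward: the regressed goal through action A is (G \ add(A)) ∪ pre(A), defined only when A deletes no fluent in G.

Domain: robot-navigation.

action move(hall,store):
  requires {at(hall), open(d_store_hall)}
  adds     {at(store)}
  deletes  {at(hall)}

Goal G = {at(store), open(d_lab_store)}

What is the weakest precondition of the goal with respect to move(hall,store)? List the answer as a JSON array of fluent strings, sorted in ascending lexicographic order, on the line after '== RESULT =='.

Regress:
  G ∩ del = {}  (empty — regression defined)
  G \ add = {at(store), open(d_lab_store)} \ {at(store)} = {open(d_lab_store)}
  ∪ pre   = {open(d_lab_store)} ∪ {at(hall), open(d_store_hall)}
          = {at(hall), open(d_lab_store), open(d_store_hall)}

== RESULT ==
["at(hall)", "open(d_lab_store)", "open(d_store_hall)"]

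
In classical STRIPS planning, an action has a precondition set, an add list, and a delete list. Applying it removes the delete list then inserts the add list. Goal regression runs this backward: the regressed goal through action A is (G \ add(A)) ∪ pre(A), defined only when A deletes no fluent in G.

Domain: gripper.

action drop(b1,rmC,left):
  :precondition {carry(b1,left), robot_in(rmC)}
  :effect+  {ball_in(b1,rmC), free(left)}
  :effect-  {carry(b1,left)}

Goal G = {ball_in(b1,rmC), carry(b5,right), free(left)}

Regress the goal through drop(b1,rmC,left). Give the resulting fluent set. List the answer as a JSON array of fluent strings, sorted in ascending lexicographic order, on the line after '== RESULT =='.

Regress:
  G ∩ del = {}  (empty — regression defined)
  G \ add = {ball_in(b1,rmC), carry(b5,right), free(left)} \ {ball_in(b1,rmC), free(left)} = {carry(b5,right)}
  ∪ pre   = {carry(b5,right)} ∪ {carry(b1,left), robot_in(rmC)}
          = {carry(b1,left), carry(b5,right), robot_in(rmC)}

== RESULT ==
["carry(b1,left)", "carry(b5,right)", "robot_in(rmC)"]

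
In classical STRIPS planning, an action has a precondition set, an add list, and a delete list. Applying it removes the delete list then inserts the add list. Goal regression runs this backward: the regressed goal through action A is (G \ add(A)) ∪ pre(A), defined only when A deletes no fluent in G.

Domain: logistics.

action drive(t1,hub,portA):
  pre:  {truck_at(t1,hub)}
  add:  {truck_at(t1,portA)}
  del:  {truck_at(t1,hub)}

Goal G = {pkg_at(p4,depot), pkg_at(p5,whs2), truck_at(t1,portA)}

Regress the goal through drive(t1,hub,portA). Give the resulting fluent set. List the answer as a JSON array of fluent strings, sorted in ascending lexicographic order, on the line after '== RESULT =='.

Regress:
  G ∩ del = {}  (empty — regression defined)
  G \ add = {pkg_at(p4,depot), pkg_at(p5,whs2), truck_at(t1,portA)} \ {truck_at(t1,portA)} = {pkg_at(p4,depot), pkg_at(p5,whs2)}
  ∪ pre   = {pkg_at(p4,depot), pkg_at(p5,whs2)} ∪ {truck_at(t1,hub)}
          = {pkg_at(p4,depot), pkg_at(p5,whs2), truck_at(t1,hub)}

== RESULT ==
["pkg_at(p4,depot)", "pkg_at(p5,whs2)", "truck_at(t1,hub)"]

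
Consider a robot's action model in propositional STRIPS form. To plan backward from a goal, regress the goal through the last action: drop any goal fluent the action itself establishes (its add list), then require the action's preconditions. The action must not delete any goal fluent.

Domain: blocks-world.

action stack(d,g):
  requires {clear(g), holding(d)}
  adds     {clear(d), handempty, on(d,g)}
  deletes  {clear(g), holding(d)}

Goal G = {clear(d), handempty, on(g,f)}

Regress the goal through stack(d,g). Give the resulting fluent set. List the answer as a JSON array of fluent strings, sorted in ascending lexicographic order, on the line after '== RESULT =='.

Regress:
  G ∩ del = {}  (empty — regression defined)
  G \ add = {clear(d), handempty, on(g,f)} \ {clear(d), handempty, on(d,g)} = {on(g,f)}
  ∪ pre   = {on(g,f)} ∪ {clear(g), holding(d)}
          = {clear(g), holding(d), on(g,f)}

== RESULT ==
["clear(g)", "holding(d)", "on(g,f)"]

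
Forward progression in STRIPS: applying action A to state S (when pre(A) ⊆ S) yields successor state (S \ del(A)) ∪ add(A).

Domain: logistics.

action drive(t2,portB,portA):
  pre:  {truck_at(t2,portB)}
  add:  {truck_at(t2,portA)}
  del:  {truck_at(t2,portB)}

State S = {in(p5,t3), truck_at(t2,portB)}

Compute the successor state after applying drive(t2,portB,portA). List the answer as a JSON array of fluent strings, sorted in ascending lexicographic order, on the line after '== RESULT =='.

Compute (S \ del) ∪ add:
  pre ⊆ S: {truck_at(t2,portB)} ⊆ S  — applicable
  S \ del = {in(p5,t3)}
  ∪ add   = {in(p5,t3), truck_at(t2,portA)}

== RESULT ==
["in(p5,t3)", "truck_at(t2,portA)"]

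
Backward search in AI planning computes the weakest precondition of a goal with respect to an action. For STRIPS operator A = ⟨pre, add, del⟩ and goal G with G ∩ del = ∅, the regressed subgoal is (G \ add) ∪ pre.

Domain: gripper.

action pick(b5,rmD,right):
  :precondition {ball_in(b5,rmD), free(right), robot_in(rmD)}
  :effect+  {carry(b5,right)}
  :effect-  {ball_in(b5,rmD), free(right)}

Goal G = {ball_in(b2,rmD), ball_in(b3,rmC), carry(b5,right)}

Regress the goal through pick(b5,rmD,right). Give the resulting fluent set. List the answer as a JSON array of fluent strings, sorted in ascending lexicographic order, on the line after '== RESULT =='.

Compute (G \ add) ∪ pre:
  G ∩ del = {}  (empty — regression defined)
  G \ add = {ball_in(b2,rmD), ball_in(b3,rmC), carry(b5,right)} \ {carry(b5,right)} = {ball_in(b2,rmD), ball_in(b3,rmC)}
  ∪ pre   = {ball_in(b2,rmD), ball_in(b3,rmC)} ∪ {ball_in(b5,rmD), free(right), robot_in(rmD)}
          = {ball_in(b2,rmD), ball_in(b3,rmC), ball_in(b5,rmD), free(right), robot_in(rmD)}

== RESULT ==
["ball_in(b2,rmD)", "ball_in(b3,rmC)", "ball_in(b5,rmD)", "free(right)", "robot_in(rmD)"]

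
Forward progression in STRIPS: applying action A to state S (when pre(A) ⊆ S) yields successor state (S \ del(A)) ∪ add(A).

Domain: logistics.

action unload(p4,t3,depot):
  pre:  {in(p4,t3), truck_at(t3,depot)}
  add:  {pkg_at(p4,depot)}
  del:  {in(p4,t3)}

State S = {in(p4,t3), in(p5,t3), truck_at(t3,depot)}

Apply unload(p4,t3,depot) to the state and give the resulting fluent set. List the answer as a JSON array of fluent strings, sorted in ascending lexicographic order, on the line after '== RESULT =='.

Compute (S \ del) ∪ add:
  pre ⊆ S: {in(p4,t3), truck_at(t3,depot)} ⊆ S  — applicable
  S \ del = {in(p5,t3), truck_at(t3,depot)}
  ∪ add   = {in(p5,t3), pkg_at(p4,depot), truck_at(t3,depot)}

== RESULT ==
["in(p5,t3)", "pkg_at(p4,depot)", "truck_at(t3,depot)"]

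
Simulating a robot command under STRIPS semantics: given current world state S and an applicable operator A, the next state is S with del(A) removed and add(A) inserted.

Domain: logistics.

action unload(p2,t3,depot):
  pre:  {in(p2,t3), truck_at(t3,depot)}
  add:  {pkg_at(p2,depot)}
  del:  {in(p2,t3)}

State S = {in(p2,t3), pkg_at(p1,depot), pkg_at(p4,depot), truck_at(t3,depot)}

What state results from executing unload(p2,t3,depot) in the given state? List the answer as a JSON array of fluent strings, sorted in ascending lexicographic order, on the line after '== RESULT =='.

Compute (S \ del) ∪ add:
  pre ⊆ S: {in(p2,t3), truck_at(t3,depot)} ⊆ S  — applicable
  S \ del = {pkg_at(p1,depot), pkg_at(p4,depot), truck_at(t3,depot)}
  ∪ add   = {pkg_at(p1,depot), pkg_at(p2,depot), pkg_at(p4,depot), truck_at(t3,depot)}

== RESULT ==
["pkg_at(p1,depot)", "pkg_at(p2,depot)", "pkg_at(p4,depot)", "truck_at(t3,depot)"]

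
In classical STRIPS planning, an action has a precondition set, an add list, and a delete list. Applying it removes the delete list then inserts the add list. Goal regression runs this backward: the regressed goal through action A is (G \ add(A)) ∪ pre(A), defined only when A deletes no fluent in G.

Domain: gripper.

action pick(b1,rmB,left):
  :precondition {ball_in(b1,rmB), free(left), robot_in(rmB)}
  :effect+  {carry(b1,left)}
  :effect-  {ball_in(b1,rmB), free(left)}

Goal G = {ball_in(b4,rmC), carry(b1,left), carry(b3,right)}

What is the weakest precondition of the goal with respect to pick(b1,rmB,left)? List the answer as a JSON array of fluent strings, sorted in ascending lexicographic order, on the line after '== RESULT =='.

Compute (G \ add) ∪ pre:
  G ∩ del = {}  (empty — regression defined)
  G \ add = {ball_in(b4,rmC), carry(b1,left), carry(b3,right)} \ {carry(b1,left)} = {ball_in(b4,rmC), carry(b3,right)}
  ∪ pre   = {ball_in(b4,rmC), carry(b3,right)} ∪ {ball_in(b1,rmB), free(left), robot_in(rmB)}
          = {ball_in(b1,rmB), ball_in(b4,rmC), carry(b3,right), free(left), robot_in(rmB)}

== RESULT ==
["ball_in(b1,rmB)", "ball_in(b4,rmC)", "carry(b3,right)", "free(left)", "robot_in(rmB)"]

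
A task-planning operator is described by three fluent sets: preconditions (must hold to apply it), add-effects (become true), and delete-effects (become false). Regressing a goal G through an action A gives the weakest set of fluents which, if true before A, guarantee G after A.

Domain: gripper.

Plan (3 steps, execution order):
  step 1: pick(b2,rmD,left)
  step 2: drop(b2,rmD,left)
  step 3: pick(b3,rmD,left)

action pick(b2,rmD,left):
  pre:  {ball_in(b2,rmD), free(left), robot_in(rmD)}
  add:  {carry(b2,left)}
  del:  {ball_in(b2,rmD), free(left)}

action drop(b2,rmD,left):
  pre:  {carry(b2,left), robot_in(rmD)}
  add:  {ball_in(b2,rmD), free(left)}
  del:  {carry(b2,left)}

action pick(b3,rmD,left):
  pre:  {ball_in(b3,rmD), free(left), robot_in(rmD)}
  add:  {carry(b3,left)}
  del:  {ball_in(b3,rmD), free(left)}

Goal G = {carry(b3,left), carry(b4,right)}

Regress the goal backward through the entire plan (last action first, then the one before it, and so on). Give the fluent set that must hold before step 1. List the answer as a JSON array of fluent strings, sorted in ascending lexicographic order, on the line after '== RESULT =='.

Regress step by step:
  through step 3 (pick(b3,rmD,left)): drop {carry(b3,left)}, keep {carry(b4,right)}, require {ball_in(b3,rmD), free(left), robot_in(rmD)}
    → {ball_in(b3,rmD), carry(b4,right), free(left), robot_in(rmD)}
  through step 2 (drop(b2,rmD,left)): drop {free(left)}, keep {ball_in(b3,rmD), carry(b4,right), robot_in(rmD)}, require {carry(b2,left), robot_in(rmD)}
    → {ball_in(b3,rmD), carry(b2,left), carry(b4,right), robot_in(rmD)}
  through step 1 (pick(b2,rmD,left)): drop {carry(b2,left)}, keep {ball_in(b3,rmD), carry(b4,right), robot_in(rmD)}, require {ball_in(b2,rmD), free(left), robot_in(rmD)}
    → {ball_in(b2,rmD), ball_in(b3,rmD), carry(b4,right), free(left), robot_in(rmD)}

== RESULT ==
["ball_in(b2,rmD)", "ball_in(b3,rmD)", "carry(b4,right)", "free(left)", "robot_in(rmD)"]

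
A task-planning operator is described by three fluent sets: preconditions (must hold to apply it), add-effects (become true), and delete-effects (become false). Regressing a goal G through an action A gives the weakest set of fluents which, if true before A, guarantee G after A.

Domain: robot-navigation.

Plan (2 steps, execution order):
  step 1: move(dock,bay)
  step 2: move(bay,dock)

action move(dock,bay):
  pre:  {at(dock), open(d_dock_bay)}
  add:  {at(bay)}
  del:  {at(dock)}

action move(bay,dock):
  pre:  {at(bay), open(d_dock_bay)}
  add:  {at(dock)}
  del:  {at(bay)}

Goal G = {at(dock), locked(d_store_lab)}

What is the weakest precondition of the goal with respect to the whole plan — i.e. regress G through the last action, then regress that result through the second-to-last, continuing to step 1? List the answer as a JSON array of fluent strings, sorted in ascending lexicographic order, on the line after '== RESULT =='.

Regress step by step:
  through step 2 (move(bay,dock)): drop {at(dock)}, keep {locked(d_store_lab)}, require {at(bay), open(d_dock_bay)}
    → {at(bay), locked(d_store_lab), open(d_dock_bay)}
  through step 1 (move(dock,bay)): drop {at(bay)}, keep {locked(d_store_lab), open(d_dock_bay)}, require {at(dock), open(d_dock_bay)}
    → {at(dock), locked(d_store_lab), open(d_dock_bay)}

== RESULT ==
["at(dock)", "locked(d_store_lab)", "open(d_dock_bay)"]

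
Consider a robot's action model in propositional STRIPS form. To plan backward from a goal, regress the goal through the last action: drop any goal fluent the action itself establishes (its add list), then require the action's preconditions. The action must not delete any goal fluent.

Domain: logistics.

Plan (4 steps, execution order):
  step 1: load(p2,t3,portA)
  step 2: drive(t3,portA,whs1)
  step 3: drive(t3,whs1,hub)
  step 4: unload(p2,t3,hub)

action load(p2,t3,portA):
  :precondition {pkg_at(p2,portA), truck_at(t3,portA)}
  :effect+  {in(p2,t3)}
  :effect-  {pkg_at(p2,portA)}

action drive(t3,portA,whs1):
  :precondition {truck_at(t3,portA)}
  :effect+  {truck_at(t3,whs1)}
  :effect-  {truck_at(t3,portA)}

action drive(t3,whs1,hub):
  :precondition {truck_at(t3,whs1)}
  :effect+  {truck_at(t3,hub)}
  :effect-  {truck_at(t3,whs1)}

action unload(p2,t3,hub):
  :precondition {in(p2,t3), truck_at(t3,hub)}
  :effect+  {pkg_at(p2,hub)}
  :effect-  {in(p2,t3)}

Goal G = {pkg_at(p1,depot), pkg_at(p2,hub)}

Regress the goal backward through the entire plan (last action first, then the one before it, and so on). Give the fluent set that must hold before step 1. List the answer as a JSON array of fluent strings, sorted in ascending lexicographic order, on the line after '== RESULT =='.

Regress step by step:
  through step 4 (unload(p2,t3,hub)): drop {pkg_at(p2,hub)}, keep {pkg_at(p1,depot)}, require {in(p2,t3), truck_at(t3,hub)}
    → {in(p2,t3), pkg_at(p1,depot), truck_at(t3,hub)}
  through step 3 (drive(t3,whs1,hub)): drop {truck_at(t3,hub)}, keep {in(p2,t3), pkg_at(p1,depot)}, require {truck_at(t3,whs1)}
    → {in(p2,t3), pkg_at(p1,depot), truck_at(t3,whs1)}
  through step 2 (drive(t3,portA,whs1)): drop {truck_at(t3,whs1)}, keep {in(p2,t3), pkg_at(p1,depot)}, require {truck_at(t3,portA)}
    → {in(p2,t3), pkg_at(p1,depot), truck_at(t3,portA)}
  through step 1 (load(p2,t3,portA)): drop {in(p2,t3)}, keep {pkg_at(p1,depot), truck_at(t3,portA)}, require {pkg_at(p2,portA), truck_at(t3,portA)}
    → {pkg_at(p1,depot), pkg_at(p2,portA), truck_at(t3,portA)}

== RESULT ==
["pkg_at(p1,depot)", "pkg_at(p2,portA)", "truck_at(t3,portA)"]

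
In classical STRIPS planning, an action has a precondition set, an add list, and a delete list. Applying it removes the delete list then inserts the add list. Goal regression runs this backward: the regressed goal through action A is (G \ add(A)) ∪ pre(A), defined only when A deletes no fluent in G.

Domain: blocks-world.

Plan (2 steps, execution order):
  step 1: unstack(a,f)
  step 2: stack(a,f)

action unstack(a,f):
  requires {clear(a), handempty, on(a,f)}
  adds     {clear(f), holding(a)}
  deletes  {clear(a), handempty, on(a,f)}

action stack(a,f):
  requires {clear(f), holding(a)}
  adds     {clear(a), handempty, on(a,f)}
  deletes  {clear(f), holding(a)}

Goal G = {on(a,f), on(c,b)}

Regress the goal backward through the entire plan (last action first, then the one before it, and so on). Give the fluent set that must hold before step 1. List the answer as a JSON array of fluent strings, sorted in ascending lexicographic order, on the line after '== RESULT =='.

Work backward from the goal:
  through step 2 (stack(a,f)): drop {on(a,f)}, keep {on(c,b)}, require {clear(f), holding(a)}
    → {clear(f), holding(a), on(c,b)}
  through step 1 (unstack(a,f)): drop {clear(f), holding(a)}, keep {on(c,b)}, require {clear(a), handempty, on(a,f)}
    → {clear(a), handempty, on(a,f), on(c,b)}

== RESULT ==
["clear(a)", "handempty", "on(a,f)", "on(c,b)"]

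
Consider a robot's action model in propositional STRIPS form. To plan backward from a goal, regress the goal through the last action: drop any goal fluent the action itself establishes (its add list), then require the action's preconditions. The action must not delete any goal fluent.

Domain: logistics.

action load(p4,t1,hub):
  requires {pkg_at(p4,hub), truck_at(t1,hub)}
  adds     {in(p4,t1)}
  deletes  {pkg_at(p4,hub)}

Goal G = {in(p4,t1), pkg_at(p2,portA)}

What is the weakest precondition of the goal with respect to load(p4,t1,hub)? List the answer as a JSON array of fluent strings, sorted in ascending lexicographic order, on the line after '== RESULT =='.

Compute (G \ add) ∪ pre:
  G ∩ del = {}  (empty — regression defined)
  G \ add = {in(p4,t1), pkg_at(p2,portA)} \ {in(p4,t1)} = {pkg_at(p2,portA)}
  ∪ pre   = {pkg_at(p2,portA)} ∪ {pkg_at(p4,hub), truck_at(t1,hub)}
          = {pkg_at(p2,portA), pkg_at(p4,hub), truck_at(t1,hub)}

== RESULT ==
["pkg_at(p2,portA)", "pkg_at(p4,hub)", "truck_at(t1,hub)"]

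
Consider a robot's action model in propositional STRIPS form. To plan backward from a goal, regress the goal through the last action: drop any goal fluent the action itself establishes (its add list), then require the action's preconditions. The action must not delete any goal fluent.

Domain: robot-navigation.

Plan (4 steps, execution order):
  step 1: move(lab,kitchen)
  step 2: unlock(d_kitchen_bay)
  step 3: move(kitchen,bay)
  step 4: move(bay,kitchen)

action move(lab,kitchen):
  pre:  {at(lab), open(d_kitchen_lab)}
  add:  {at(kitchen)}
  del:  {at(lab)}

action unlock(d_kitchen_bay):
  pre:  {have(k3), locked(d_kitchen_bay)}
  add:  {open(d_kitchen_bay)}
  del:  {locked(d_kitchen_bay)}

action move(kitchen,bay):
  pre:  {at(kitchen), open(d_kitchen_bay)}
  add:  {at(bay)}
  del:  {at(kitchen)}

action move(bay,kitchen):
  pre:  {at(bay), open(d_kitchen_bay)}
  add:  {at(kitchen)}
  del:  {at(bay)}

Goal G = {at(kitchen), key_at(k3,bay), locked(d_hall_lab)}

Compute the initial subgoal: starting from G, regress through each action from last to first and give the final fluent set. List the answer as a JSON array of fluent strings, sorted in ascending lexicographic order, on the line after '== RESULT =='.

Regress step by step:
  through step 4 (move(bay,kitchen)): drop {at(kitchen)}, keep {key_at(k3,bay), locked(d_hall_lab)}, require {at(bay), open(d_kitchen_bay)}
    → {at(bay), key_at(k3,bay), locked(d_hall_lab), open(d_kitchen_bay)}
  through step 3 (move(kitchen,bay)): drop {at(bay)}, keep {key_at(k3,bay), locked(d_hall_lab), open(d_kitchen_bay)}, require {at(kitchen), open(d_kitchen_bay)}
    → {at(kitchen), key_at(k3,bay), locked(d_hall_lab), open(d_kitchen_bay)}
  through step 2 (unlock(d_kitchen_bay)): drop {open(d_kitchen_bay)}, keep {at(kitchen), key_at(k3,bay), locked(d_hall_lab)}, require {have(k3), locked(d_kitchen_bay)}
    → {at(kitchen), have(k3), key_at(k3,bay), locked(d_hall_lab), locked(d_kitchen_bay)}
  through step 1 (move(lab,kitchen)): drop {at(kitchen)}, keep {have(k3), key_at(k3,bay), locked(d_hall_lab), locked(d_kitchen_bay)}, require {at(lab), open(d_kitchen_lab)}
    → {at(lab), have(k3), key_at(k3,bay), locked(d_hall_lab), locked(d_kitchen_bay), open(d_kitchen_lab)}

== RESULT ==
["at(lab)", "have(k3)", "key_at(k3,bay)", "locked(d_hall_lab)", "locked(d_kitchen_bay)", "open(d_kitchen_lab)"]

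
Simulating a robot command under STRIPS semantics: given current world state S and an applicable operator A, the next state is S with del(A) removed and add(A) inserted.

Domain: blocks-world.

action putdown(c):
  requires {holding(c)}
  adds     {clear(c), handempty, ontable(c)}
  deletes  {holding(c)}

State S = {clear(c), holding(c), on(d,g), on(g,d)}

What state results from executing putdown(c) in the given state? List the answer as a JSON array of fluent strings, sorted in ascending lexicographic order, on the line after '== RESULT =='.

Progress:
  pre ⊆ S: {holding(c)} ⊆ S  — applicable
  S \ del = {clear(c), on(d,g), on(g,d)}
  ∪ add   = {clear(c), handempty, on(d,g), on(g,d), ontable(c)}

== RESULT ==
["clear(c)", "handempty", "on(d,g)", "on(g,d)", "ontable(c)"]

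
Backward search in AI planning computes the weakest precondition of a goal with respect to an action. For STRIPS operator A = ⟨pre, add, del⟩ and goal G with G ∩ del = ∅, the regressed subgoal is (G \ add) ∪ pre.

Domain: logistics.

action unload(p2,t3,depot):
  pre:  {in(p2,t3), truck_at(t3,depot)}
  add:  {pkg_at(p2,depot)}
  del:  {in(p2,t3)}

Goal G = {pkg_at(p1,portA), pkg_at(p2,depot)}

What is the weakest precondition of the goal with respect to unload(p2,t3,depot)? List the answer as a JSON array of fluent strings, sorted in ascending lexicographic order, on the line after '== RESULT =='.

Compute (G \ add) ∪ pre:
  G ∩ del = {}  (empty — regression defined)
  G \ add = {pkg_at(p1,portA), pkg_at(p2,depot)} \ {pkg_at(p2,depot)} = {pkg_at(p1,portA)}
  ∪ pre   = {pkg_at(p1,portA)} ∪ {in(p2,t3), truck_at(t3,depot)}
          = {in(p2,t3), pkg_at(p1,portA), truck_at(t3,depot)}

== RESULT ==
["in(p2,t3)", "pkg_at(p1,portA)", "truck_at(t3,depot)"]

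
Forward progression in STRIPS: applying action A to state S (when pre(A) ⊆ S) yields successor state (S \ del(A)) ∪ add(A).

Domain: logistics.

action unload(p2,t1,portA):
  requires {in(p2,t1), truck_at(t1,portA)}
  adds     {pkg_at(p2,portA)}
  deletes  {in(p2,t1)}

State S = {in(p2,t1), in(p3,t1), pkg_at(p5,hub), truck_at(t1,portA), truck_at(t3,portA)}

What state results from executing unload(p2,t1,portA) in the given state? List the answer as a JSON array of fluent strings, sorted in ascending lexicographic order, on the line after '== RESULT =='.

Progress:
  pre ⊆ S: {in(p2,t1), truck_at(t1,portA)} ⊆ S  — applicable
  S \ del = {in(p3,t1), pkg_at(p5,hub), truck_at(t1,portA), truck_at(t3,portA)}
  ∪ add   = {in(p3,t1), pkg_at(p2,portA), pkg_at(p5,hub), truck_at(t1,portA), truck_at(t3,portA)}

== RESULT ==
["in(p3,t1)", "pkg_at(p2,portA)", "pkg_at(p5,hub)", "truck_at(t1,portA)", "truck_at(t3,portA)"]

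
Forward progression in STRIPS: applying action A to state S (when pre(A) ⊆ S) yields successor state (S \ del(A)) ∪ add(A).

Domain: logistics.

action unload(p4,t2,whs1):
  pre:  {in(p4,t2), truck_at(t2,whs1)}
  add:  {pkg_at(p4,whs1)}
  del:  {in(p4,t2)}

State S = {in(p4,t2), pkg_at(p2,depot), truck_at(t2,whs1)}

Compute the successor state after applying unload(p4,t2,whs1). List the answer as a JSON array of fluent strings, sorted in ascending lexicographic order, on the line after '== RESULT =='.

Progress:
  pre ⊆ S: {in(p4,t2), truck_at(t2,whs1)} ⊆ S  — applicable
  S \ del = {pkg_at(p2,depot), truck_at(t2,whs1)}
  ∪ add   = {pkg_at(p2,depot), pkg_at(p4,whs1), truck_at(t2,whs1)}

== RESULT ==
["pkg_at(p2,depot)", "pkg_at(p4,whs1)", "truck_at(t2,whs1)"]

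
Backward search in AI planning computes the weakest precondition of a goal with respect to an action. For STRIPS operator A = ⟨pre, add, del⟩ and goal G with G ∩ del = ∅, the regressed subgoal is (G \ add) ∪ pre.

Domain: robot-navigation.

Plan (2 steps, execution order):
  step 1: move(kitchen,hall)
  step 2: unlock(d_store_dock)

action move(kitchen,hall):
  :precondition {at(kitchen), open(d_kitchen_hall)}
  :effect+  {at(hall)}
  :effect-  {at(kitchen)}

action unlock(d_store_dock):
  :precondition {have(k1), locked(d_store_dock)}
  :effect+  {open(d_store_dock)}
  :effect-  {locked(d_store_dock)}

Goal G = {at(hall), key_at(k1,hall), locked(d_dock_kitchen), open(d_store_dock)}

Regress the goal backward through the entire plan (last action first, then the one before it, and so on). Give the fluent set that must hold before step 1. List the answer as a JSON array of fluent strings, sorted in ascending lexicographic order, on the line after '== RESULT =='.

Regress step by step:
  through step 2 (unlock(d_store_dock)): drop {open(d_store_dock)}, keep {at(hall), key_at(k1,hall), locked(d_dock_kitchen)}, require {have(k1), locked(d_store_dock)}
    → {at(hall), have(k1), key_at(k1,hall), locked(d_dock_kitchen), locked(d_store_dock)}
  through step 1 (move(kitchen,hall)): drop {at(hall)}, keep {have(k1), key_at(k1,hall), locked(d_dock_kitchen), locked(d_store_dock)}, require {at(kitchen), open(d_kitchen_hall)}
    → {at(kitchen), have(k1), key_at(k1,hall), locked(d_dock_kitchen), locked(d_store_dock), open(d_kitchen_hall)}

== RESULT ==
["at(kitchen)", "have(k1)", "key_at(k1,hall)", "locked(d_dock_kitchen)", "locked(d_store_dock)", "open(d_kitchen_hall)"]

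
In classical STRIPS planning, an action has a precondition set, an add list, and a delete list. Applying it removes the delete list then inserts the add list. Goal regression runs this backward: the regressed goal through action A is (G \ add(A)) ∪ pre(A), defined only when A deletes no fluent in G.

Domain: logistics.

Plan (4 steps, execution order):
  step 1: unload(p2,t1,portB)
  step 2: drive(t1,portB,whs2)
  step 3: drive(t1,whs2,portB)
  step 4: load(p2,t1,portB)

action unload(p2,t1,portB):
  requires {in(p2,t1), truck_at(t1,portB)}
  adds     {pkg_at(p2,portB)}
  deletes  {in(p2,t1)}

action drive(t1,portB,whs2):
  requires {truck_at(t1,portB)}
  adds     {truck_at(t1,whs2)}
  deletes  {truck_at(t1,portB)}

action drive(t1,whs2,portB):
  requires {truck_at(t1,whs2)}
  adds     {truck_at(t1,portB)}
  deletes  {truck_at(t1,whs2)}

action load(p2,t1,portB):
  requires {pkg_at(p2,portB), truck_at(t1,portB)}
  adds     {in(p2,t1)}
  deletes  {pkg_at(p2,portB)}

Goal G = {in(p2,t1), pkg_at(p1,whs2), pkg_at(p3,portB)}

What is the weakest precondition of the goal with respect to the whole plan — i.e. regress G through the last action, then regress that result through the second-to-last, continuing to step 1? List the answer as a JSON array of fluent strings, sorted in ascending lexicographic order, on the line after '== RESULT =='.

Regress step by step:
  through step 4 (load(p2,t1,portB)): drop {in(p2,t1)}, keep {pkg_at(p1,whs2), pkg_at(p3,portB)}, require {pkg_at(p2,portB), truck_at(t1,portB)}
    → {pkg_at(p1,whs2), pkg_at(p2,portB), pkg_at(p3,portB), truck_at(t1,portB)}
  through step 3 (drive(t1,whs2,portB)): drop {truck_at(t1,portB)}, keep {pkg_at(p1,whs2), pkg_at(p2,portB), pkg_at(p3,portB)}, require {truck_at(t1,whs2)}
    → {pkg_at(p1,whs2), pkg_at(p2,portB), pkg_at(p3,portB), truck_at(t1,whs2)}
  through step 2 (drive(t1,portB,whs2)): drop {truck_at(t1,whs2)}, keep {pkg_at(p1,whs2), pkg_at(p2,portB), pkg_at(p3,portB)}, require {truck_at(t1,portB)}
    → {pkg_at(p1,whs2), pkg_at(p2,portB), pkg_at(p3,portB), truck_at(t1,portB)}
  through step 1 (unload(p2,t1,portB)): drop {pkg_at(p2,portB)}, keep {pkg_at(p1,whs2), pkg_at(p3,portB), truck_at(t1,portB)}, require {in(p2,t1), truck_at(t1,portB)}
    → {in(p2,t1), pkg_at(p1,whs2), pkg_at(p3,portB), truck_at(t1,portB)}

== RESULT ==
["in(p2,t1)", "pkg_at(p1,whs2)", "pkg_at(p3,portB)", "truck_at(t1,portB)"]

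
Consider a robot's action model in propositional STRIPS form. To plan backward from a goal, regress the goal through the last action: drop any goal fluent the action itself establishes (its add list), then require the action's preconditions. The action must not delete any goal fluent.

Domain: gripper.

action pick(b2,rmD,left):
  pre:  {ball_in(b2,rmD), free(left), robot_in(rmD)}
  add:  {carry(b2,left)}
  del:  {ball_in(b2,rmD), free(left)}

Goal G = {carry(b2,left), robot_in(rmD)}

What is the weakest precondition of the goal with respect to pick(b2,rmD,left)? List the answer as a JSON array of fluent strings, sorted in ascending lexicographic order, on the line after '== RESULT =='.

Compute (G \ add) ∪ pre:
  G ∩ del = {}  (empty — regression defined)
  G \ add = {carry(b2,left), robot_in(rmD)} \ {carry(b2,left)} = {robot_in(rmD)}
  ∪ pre   = {robot_in(rmD)} ∪ {ball_in(b2,rmD), free(left), robot_in(rmD)}
          = {ball_in(b2,rmD), free(left), robot_in(rmD)}

== RESULT ==
["ball_in(b2,rmD)", "free(left)", "robot_in(rmD)"]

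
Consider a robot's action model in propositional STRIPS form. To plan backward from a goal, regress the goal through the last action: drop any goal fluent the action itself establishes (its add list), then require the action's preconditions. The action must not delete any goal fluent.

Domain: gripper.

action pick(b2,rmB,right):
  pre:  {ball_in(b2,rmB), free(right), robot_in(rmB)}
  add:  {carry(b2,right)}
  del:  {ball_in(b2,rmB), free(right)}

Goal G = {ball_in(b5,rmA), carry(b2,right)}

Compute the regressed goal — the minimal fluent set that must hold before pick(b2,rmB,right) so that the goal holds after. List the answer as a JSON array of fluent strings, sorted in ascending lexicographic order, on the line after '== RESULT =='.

Regress:
  G ∩ del = {}  (empty — regression defined)
  G \ add = {ball_in(b5,rmA), carry(b2,right)} \ {carry(b2,right)} = {ball_in(b5,rmA)}
  ∪ pre   = {ball_in(b5,rmA)} ∪ {ball_in(b2,rmB), free(right), robot_in(rmB)}
          = {ball_in(b2,rmB), ball_in(b5,rmA), free(right), robot_in(rmB)}

== RESULT ==
["ball_in(b2,rmB)", "ball_in(b5,rmA)", "free(right)", "robot_in(rmB)"]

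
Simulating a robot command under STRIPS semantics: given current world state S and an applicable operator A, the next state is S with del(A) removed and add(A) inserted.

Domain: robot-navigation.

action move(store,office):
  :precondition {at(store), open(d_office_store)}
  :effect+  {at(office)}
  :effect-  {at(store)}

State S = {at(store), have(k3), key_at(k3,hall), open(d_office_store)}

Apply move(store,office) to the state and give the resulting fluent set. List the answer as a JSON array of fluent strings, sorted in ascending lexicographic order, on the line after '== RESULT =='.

Compute (S \ del) ∪ add:
  pre ⊆ S: {at(store), open(d_office_store)} ⊆ S  — applicable
  S \ del = {have(k3), key_at(k3,hall), open(d_office_store)}
  ∪ add   = {at(office), have(k3), key_at(k3,hall), open(d_office_store)}

== RESULT ==
["at(office)", "have(k3)", "key_at(k3,hall)", "open(d_office_store)"]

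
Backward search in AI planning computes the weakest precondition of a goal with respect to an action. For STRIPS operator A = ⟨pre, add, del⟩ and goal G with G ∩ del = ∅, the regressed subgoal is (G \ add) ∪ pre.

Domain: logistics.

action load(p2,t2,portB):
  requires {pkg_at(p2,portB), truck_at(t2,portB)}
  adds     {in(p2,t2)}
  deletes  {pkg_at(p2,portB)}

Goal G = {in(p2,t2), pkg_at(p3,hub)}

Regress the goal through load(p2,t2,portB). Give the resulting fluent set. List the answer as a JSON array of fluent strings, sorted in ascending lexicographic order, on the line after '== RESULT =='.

Compute (G \ add) ∪ pre:
  G ∩ del = {}  (empty — regression defined)
  G \ add = {in(p2,t2), pkg_at(p3,hub)} \ {in(p2,t2)} = {pkg_at(p3,hub)}
  ∪ pre   = {pkg_at(p3,hub)} ∪ {pkg_at(p2,portB), truck_at(t2,portB)}
          = {pkg_at(p2,portB), pkg_at(p3,hub), truck_at(t2,portB)}

== RESULT ==
["pkg_at(p2,portB)", "pkg_at(p3,hub)", "truck_at(t2,portB)"]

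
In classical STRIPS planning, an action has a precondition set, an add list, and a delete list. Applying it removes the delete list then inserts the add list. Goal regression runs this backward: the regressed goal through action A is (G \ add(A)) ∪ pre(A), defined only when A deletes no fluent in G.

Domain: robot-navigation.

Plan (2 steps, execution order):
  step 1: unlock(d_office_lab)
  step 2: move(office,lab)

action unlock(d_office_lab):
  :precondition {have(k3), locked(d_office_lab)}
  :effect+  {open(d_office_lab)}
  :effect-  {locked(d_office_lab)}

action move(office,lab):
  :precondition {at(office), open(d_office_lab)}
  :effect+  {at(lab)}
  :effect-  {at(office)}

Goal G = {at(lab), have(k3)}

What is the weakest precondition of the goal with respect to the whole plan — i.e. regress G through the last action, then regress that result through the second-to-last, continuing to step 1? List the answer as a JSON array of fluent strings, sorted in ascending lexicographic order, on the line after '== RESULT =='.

Regress step by step:
  through step 2 (move(office,lab)): drop {at(lab)}, keep {have(k3)}, require {at(office), open(d_office_lab)}
    → {at(office), have(k3), open(d_office_lab)}
  through step 1 (unlock(d_office_lab)): drop {open(d_office_lab)}, keep {at(office), have(k3)}, require {have(k3), locked(d_office_lab)}
    → {at(office), have(k3), locked(d_office_lab)}

== RESULT ==
["at(office)", "have(k3)", "locked(d_office_lab)"]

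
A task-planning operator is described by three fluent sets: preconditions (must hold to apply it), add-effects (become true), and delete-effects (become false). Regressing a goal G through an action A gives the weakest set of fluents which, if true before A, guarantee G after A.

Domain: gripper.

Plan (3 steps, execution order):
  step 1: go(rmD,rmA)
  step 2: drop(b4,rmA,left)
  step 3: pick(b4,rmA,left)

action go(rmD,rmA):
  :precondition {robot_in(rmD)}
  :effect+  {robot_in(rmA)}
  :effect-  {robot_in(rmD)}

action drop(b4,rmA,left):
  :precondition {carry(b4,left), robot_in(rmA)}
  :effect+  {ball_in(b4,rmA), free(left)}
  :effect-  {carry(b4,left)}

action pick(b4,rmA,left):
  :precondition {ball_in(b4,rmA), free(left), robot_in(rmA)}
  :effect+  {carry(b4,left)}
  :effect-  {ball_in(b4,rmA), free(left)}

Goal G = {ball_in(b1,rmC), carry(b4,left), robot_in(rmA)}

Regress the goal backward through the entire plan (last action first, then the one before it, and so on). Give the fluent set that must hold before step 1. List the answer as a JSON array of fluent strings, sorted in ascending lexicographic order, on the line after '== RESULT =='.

Work backward from the goal:
  through step 3 (pick(b4,rmA,left)): drop {carry(b4,left)}, keep {ball_in(b1,rmC), robot_in(rmA)}, require {ball_in(b4,rmA), free(left), robot_in(rmA)}
    → {ball_in(b1,rmC), ball_in(b4,rmA), free(left), robot_in(rmA)}
  through step 2 (drop(b4,rmA,left)): drop {ball_in(b4,rmA), free(left)}, keep {ball_in(b1,rmC), robot_in(rmA)}, require {carry(b4,left), robot_in(rmA)}
    → {ball_in(b1,rmC), carry(b4,left), robot_in(rmA)}
  through step 1 (go(rmD,rmA)): drop {robot_in(rmA)}, keep {ball_in(b1,rmC), carry(b4,left)}, require {robot_in(rmD)}
    → {ball_in(b1,rmC), carry(b4,left), robot_in(rmD)}

== RESULT ==
["ball_in(b1,rmC)", "carry(b4,left)", "robot_in(rmD)"]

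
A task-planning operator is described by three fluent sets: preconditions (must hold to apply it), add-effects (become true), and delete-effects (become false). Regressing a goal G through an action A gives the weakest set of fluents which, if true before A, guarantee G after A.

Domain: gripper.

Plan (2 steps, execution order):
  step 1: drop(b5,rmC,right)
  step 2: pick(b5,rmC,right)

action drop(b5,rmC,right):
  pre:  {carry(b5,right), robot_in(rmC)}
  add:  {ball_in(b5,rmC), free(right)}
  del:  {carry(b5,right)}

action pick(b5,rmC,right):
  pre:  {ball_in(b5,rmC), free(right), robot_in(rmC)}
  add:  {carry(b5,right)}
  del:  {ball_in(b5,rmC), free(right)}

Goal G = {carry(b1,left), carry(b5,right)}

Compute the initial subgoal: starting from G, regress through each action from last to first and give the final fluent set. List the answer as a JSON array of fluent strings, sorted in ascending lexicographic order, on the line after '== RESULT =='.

Regress step by step:
  through step 2 (pick(b5,rmC,right)): drop {carry(b5,right)}, keep {carry(b1,left)}, require {ball_in(b5,rmC), free(right), robot_in(rmC)}
    → {ball_in(b5,rmC), carry(b1,left), free(right), robot_in(rmC)}
  through step 1 (drop(b5,rmC,right)): drop {ball_in(b5,rmC), free(right)}, keep {carry(b1,left), robot_in(rmC)}, require {carry(b5,right), robot_in(rmC)}
    → {carry(b1,left), carry(b5,right), robot_in(rmC)}

== RESULT ==
["carry(b1,left)", "carry(b5,right)", "robot_in(rmC)"]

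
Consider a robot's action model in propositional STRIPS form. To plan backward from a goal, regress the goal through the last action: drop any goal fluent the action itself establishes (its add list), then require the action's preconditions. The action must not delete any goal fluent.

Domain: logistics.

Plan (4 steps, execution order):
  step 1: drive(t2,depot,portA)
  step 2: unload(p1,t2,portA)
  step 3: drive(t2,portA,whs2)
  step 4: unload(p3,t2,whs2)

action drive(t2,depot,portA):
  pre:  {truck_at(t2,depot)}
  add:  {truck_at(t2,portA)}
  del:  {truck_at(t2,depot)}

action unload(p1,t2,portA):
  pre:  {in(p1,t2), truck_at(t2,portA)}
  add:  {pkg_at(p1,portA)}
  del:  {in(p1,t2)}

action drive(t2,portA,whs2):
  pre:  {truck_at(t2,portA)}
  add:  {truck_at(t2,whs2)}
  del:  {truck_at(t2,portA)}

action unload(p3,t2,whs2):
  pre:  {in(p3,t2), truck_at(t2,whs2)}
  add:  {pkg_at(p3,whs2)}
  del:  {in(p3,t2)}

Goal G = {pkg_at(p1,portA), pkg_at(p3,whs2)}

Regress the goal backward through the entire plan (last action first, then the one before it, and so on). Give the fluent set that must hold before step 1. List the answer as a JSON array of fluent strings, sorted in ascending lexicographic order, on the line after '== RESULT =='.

Work backward from the goal:
  through step 4 (unload(p3,t2,whs2)): drop {pkg_at(p3,whs2)}, keep {pkg_at(p1,portA)}, require {in(p3,t2), truck_at(t2,whs2)}
    → {in(p3,t2), pkg_at(p1,portA), truck_at(t2,whs2)}
  through step 3 (drive(t2,portA,whs2)): drop {truck_at(t2,whs2)}, keep {in(p3,t2), pkg_at(p1,portA)}, require {truck_at(t2,portA)}
    → {in(p3,t2), pkg_at(p1,portA), truck_at(t2,portA)}
  through step 2 (unload(p1,t2,portA)): drop {pkg_at(p1,portA)}, keep {in(p3,t2), truck_at(t2,portA)}, require {in(p1,t2), truck_at(t2,portA)}
    → {in(p1,t2), in(p3,t2), truck_at(t2,portA)}
  through step 1 (drive(t2,depot,portA)): drop {truck_at(t2,portA)}, keep {in(p1,t2), in(p3,t2)}, require {truck_at(t2,depot)}
    → {in(p1,t2), in(p3,t2), truck_at(t2,depot)}

== RESULT ==
["in(p1,t2)", "in(p3,t2)", "truck_at(t2,depot)"]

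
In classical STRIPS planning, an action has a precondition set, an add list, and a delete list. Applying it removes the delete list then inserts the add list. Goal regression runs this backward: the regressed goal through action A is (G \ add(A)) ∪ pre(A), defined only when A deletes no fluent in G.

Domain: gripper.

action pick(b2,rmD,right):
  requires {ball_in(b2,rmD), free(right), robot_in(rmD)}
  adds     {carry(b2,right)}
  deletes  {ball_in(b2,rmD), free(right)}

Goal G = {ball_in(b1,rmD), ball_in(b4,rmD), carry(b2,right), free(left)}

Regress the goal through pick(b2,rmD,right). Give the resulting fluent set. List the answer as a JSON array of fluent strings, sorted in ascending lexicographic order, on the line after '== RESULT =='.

Regress:
  G ∩ del = {}  (empty — regression defined)
  G \ add = {ball_in(b1,rmD), ball_in(b4,rmD), carry(b2,right), free(left)} \ {carry(b2,right)} = {ball_in(b1,rmD), ball_in(b4,rmD), free(left)}
  ∪ pre   = {ball_in(b1,rmD), ball_in(b4,rmD), free(left)} ∪ {ball_in(b2,rmD), free(right), robot_in(rmD)}
          = {ball_in(b1,rmD), ball_in(b2,rmD), ball_in(b4,rmD), free(left), free(right), robot_in(rmD)}

== RESULT ==
["ball_in(b1,rmD)", "ball_in(b2,rmD)", "ball_in(b4,rmD)", "free(left)", "free(right)", "robot_in(rmD)"]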